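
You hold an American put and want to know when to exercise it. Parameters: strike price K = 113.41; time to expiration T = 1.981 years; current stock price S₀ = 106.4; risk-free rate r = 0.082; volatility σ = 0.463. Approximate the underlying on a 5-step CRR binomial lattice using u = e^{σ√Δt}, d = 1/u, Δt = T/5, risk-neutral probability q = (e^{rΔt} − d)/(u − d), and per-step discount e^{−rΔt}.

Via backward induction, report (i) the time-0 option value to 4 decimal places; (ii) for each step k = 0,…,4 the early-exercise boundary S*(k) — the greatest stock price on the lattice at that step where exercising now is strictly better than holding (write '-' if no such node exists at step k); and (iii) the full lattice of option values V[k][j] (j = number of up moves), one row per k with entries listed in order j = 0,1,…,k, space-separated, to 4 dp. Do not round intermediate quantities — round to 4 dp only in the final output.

price = 24.4615
boundary = - - 59.4027 44.3853 59.4027
tree:
24.4615
37.0354 12.7008
54.0073 21.4354 4.2380
69.0247 34.9376 8.4764 0.0000
80.2457 54.0073 16.9536 0.0000 0.0000
88.6299 69.0247 33.9087 0.0000 0.0000 0.0000

Δt=0.39620  u=1.33834  d=0.74719  q=0.48351  discount=0.96803
step 5 (expiry): payoffs max(K−S,0) = 88.6299 69.0247 33.9087 0.0000 0.0000 0.0000
step 4: (k=4,j=0): S=33.1643, (K−S)⁺=80.2457, hold=76.6204 ⇒ V=80.2457 exercise | (k=4,j=1): S=59.4027, (K−S)⁺=54.0073, hold=50.3820 ⇒ V=54.0073 exercise | (k=4,j=2): S=106.4000, (K−S)⁺=7.0100, hold=16.9536 ⇒ V=16.9536 continue | (k=4,j=3): S=190.5798, (K−S)⁺=0.0000, hold=0.0000 ⇒ V=0.0000 continue | (k=4,j=4): S=341.3595, (K−S)⁺=0.0000, hold=0.0000 ⇒ V=0.0000 continue  boundary S*=59.4027
step 3: (k=3,j=0): S=44.3853, (K−S)⁺=69.0247, hold=65.3994 ⇒ V=69.0247 exercise | (k=3,j=1): S=79.5013, (K−S)⁺=33.9087, hold=34.9376 ⇒ V=34.9376 continue | (k=3,j=2): S=142.3997, (K−S)⁺=0.0000, hold=8.4764 ⇒ V=8.4764 continue | (k=3,j=3): S=255.0612, (K−S)⁺=0.0000, hold=0.0000 ⇒ V=0.0000 continue  boundary S*=44.3853
step 2: (k=2,j=0): S=59.4027, (K−S)⁺=54.0073, hold=50.8635 ⇒ V=54.0073 exercise | (k=2,j=1): S=106.4000, (K−S)⁺=7.0100, hold=21.4354 ⇒ V=21.4354 continue | (k=2,j=2): S=190.5798, (K−S)⁺=0.0000, hold=4.2380 ⇒ V=4.2380 continue  boundary S*=59.4027
step 1: (k=1,j=0): S=79.5013, (K−S)⁺=33.9087, hold=37.0354 ⇒ V=37.0354 continue | (k=1,j=1): S=142.3997, (K−S)⁺=0.0000, hold=12.7008 ⇒ V=12.7008 continue  boundary S*=-
step 0: (k=0,j=0): S=106.4000, (K−S)⁺=7.0100, hold=24.4615 ⇒ V=24.4615 continue  boundary S*=-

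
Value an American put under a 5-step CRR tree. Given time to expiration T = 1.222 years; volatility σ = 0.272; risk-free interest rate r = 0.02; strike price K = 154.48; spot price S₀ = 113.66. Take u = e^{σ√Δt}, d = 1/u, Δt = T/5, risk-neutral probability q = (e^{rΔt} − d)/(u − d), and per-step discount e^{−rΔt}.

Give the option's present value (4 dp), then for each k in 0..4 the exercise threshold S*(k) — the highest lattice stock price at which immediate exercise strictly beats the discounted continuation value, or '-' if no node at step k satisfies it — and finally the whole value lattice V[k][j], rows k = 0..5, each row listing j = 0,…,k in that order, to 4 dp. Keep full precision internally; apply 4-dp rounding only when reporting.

price = 42.4220
boundary = - 99.3594 86.8581 99.3594 113.6600
tree:
42.4220
55.1206 29.3452
67.6219 41.2844 16.9439
78.5504 55.1206 26.9861 6.4346
88.1038 67.6219 40.8200 12.5458 0.0000
96.4552 78.5504 55.1206 24.4611 0.0000 0.0000

Δt=0.24440  u=1.14393  d=0.87418  q=0.48460  discount=0.99512
step 5 (expiry): payoffs max(K−S,0) = 96.4552 78.5504 55.1206 24.4611 0.0000 0.0000
step 4: (k=4,j=0): S=66.3762, (K−S)⁺=88.1038, hold=87.3505 ⇒ V=88.1038 exercise | (k=4,j=1): S=86.8581, (K−S)⁺=67.6219, hold=66.8687 ⇒ V=67.6219 exercise | (k=4,j=2): S=113.6600, (K−S)⁺=40.8200, hold=40.0667 ⇒ V=40.8200 exercise | (k=4,j=3): S=148.7323, (K−S)⁺=5.7477, hold=12.5458 ⇒ V=12.5458 continue | (k=4,j=4): S=194.6269, (K−S)⁺=0.0000, hold=0.0000 ⇒ V=0.0000 continue  boundary S*=113.6600
step 3: (k=3,j=0): S=75.9296, (K−S)⁺=78.5504, hold=77.7971 ⇒ V=78.5504 exercise | (k=3,j=1): S=99.3594, (K−S)⁺=55.1206, hold=54.3674 ⇒ V=55.1206 exercise | (k=3,j=2): S=130.0189, (K−S)⁺=24.4611, hold=26.9861 ⇒ V=26.9861 continue | (k=3,j=3): S=170.1391, (K−S)⁺=0.0000, hold=6.4346 ⇒ V=6.4346 continue  boundary S*=99.3594
step 2: (k=2,j=0): S=86.8581, (K−S)⁺=67.6219, hold=66.8687 ⇒ V=67.6219 exercise | (k=2,j=1): S=113.6600, (K−S)⁺=40.8200, hold=41.2844 ⇒ V=41.2844 continue | (k=2,j=2): S=148.7323, (K−S)⁺=5.7477, hold=16.9439 ⇒ V=16.9439 continue  boundary S*=86.8581
step 1: (k=1,j=0): S=99.3594, (K−S)⁺=55.1206, hold=54.5913 ⇒ V=55.1206 exercise | (k=1,j=1): S=130.0189, (K−S)⁺=24.4611, hold=29.3452 ⇒ V=29.3452 continue  boundary S*=99.3594
step 0: (k=0,j=0): S=113.6600, (K−S)⁺=40.8200, hold=42.4220 ⇒ V=42.4220 continue  boundary S*=-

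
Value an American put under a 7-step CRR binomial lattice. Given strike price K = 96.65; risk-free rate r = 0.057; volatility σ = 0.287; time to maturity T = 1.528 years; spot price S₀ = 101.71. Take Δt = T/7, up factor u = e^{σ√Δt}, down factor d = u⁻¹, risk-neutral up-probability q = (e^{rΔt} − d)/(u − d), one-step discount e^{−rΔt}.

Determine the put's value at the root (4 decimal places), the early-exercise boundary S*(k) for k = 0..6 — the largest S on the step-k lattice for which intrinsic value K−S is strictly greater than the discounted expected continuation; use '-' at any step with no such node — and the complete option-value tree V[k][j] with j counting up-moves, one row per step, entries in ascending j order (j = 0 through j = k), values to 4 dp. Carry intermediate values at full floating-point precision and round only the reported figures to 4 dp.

price = 8.8618
boundary = - - - 68.0238 59.4876 68.0238 77.7849
tree:
8.8618
13.5441 4.6343
20.0573 7.6934 1.8442
28.6262 12.4144 3.4006 0.4120
37.1624 19.3150 6.1685 0.8568 0.0000
44.6274 28.6262 10.9496 1.7816 0.0000 0.0000
51.1556 37.1624 18.8651 3.7046 0.0000 0.0000 0.0000
56.8646 44.6274 28.6262 7.7034 0.0000 0.0000 0.0000 0.0000

Δt=0.21829, u=1.14350, d=0.87451, q=0.51307, disc=e^(-rΔt)=0.98763
k=7 terminal: V=max(K-S,0) → 56.8646 44.6274 28.6262 7.7034 0.0000 0.0000 0.0000 0.0000
k=6: j=0 S=45.4944 intr=51.1556 cont=49.9605 V=51.1556[EX]; j=1 S=59.4876 intr=37.1624 cont=35.9673 V=37.1624[EX]; j=2 S=77.7849 intr=18.8651 cont=17.6700 V=18.8651[EX]; j=3 S=101.7100 intr=0.0000 cont=3.7046 V=3.7046[hold]; j=4 S=132.9941 intr=0.0000 cont=0.0000 V=0.0000[hold]; j=5 S=173.9005 intr=0.0000 cont=0.0000 V=0.0000[hold]; j=6 S=227.3890 intr=0.0000 cont=0.0000 V=0.0000[hold]  S*(6)=77.7849
k=5: j=0 S=52.0226 intr=44.6274 cont=43.4323 V=44.6274[EX]; j=1 S=68.0238 intr=28.6262 cont=27.4311 V=28.6262[EX]; j=2 S=88.9466 intr=7.7034 cont=10.9496 V=10.9496[hold]; j=3 S=116.3049 intr=0.0000 cont=1.7816 V=1.7816[hold]; j=4 S=152.0781 intr=0.0000 cont=0.0000 V=0.0000[hold]; j=5 S=198.8544 intr=0.0000 cont=0.0000 V=0.0000[hold]  S*(5)=68.0238
k=4: j=0 S=59.4876 intr=37.1624 cont=35.9673 V=37.1624[EX]; j=1 S=77.7849 intr=18.8651 cont=19.3150 V=19.3150[hold]; j=2 S=101.7100 intr=0.0000 cont=6.1685 V=6.1685[hold]; j=3 S=132.9941 intr=0.0000 cont=0.8568 V=0.8568[hold]; j=4 S=173.9005 intr=0.0000 cont=0.0000 V=0.0000[hold]  S*(4)=59.4876
k=3: j=0 S=68.0238 intr=28.6262 cont=27.6591 V=28.6262[EX]; j=1 S=88.9466 intr=7.7034 cont=12.4144 V=12.4144[hold]; j=2 S=116.3049 intr=0.0000 cont=3.4006 V=3.4006[hold]; j=3 S=152.0781 intr=0.0000 cont=0.4120 V=0.4120[hold]  S*(3)=68.0238
k=2: j=0 S=77.7849 intr=18.8651 cont=20.0573 V=20.0573[hold]; j=1 S=101.7100 intr=0.0000 cont=7.6934 V=7.6934[hold]; j=2 S=132.9941 intr=0.0000 cont=1.8442 V=1.8442[hold]  S*(2)=-
k=1: j=0 S=88.9466 intr=7.7034 cont=13.5441 V=13.5441[hold]; j=1 S=116.3049 intr=0.0000 cont=4.6343 V=4.6343[hold]  S*(1)=-
k=0: j=0 S=101.7100 intr=0.0000 cont=8.8618 V=8.8618[hold]  S*(0)=-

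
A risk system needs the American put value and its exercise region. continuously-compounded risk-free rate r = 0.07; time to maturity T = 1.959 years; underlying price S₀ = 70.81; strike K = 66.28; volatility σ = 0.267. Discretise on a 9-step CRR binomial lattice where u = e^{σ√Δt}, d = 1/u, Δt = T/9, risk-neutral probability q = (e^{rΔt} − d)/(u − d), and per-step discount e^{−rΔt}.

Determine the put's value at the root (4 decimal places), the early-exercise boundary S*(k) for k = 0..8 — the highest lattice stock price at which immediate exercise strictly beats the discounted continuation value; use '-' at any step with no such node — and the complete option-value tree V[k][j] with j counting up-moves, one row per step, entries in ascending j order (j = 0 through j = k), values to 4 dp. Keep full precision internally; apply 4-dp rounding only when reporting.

Δt=0.21767, u=1.13266, d=0.88288, q=0.53037, disc=e^(-rΔt)=0.98488
k=9 terminal: V=max(K-S,0) → 43.2018 36.6726 28.2962 17.5500 3.7634 0.0000 0.0000 0.0000 0.0000 0.0000
k=8: j=0 S=26.1397 intr=40.1403 cont=39.1381 V=40.1403[EX]; j=1 S=33.5350 intr=32.7450 cont=31.7427 V=32.7450[EX]; j=2 S=43.0227 intr=23.2573 cont=22.2551 V=23.2573[EX]; j=3 S=55.1945 intr=11.0855 cont=10.0832 V=11.0855[EX]; j=4 S=70.8100 intr=0.0000 cont=1.7407 V=1.7407[hold]; j=5 S=90.8434 intr=0.0000 cont=0.0000 V=0.0000[hold]; j=6 S=116.5445 intr=0.0000 cont=0.0000 V=0.0000[hold]; j=7 S=149.5169 intr=0.0000 cont=0.0000 V=0.0000[hold]; j=8 S=191.8178 intr=0.0000 cont=0.0000 V=0.0000[hold]  S*(8)=55.1945
k=7: j=0 S=29.6074 intr=36.6726 cont=35.6704 V=36.6726[EX]; j=1 S=37.9838 intr=28.2962 cont=27.2940 V=28.2962[EX]; j=2 S=48.7300 intr=17.5500 cont=16.5477 V=17.5500[EX]; j=3 S=62.5166 intr=3.7634 cont=6.0366 V=6.0366[hold]; j=4 S=80.2036 intr=0.0000 cont=0.8051 V=0.8051[hold]; j=5 S=102.8946 intr=0.0000 cont=0.0000 V=0.0000[hold]; j=6 S=132.0052 intr=0.0000 cont=0.0000 V=0.0000[hold]; j=7 S=169.3517 intr=0.0000 cont=0.0000 V=0.0000[hold]  S*(7)=48.7300
k=6: j=0 S=33.5350 intr=32.7450 cont=31.7427 V=32.7450[EX]; j=1 S=43.0227 intr=23.2573 cont=22.2551 V=23.2573[EX]; j=2 S=55.1945 intr=11.0855 cont=11.2707 V=11.2707[hold]; j=3 S=70.8100 intr=0.0000 cont=3.2127 V=3.2127[hold]; j=4 S=90.8434 intr=0.0000 cont=0.3724 V=0.3724[hold]; j=5 S=116.5445 intr=0.0000 cont=0.0000 V=0.0000[hold]; j=6 S=149.5169 intr=0.0000 cont=0.0000 V=0.0000[hold]  S*(6)=43.0227
k=5: j=0 S=37.9838 intr=28.2962 cont=27.2940 V=28.2962[EX]; j=1 S=48.7300 intr=17.5500 cont=16.6445 V=17.5500[EX]; j=2 S=62.5166 intr=3.7634 cont=6.8912 V=6.8912[hold]; j=3 S=80.2036 intr=0.0000 cont=1.6805 V=1.6805[hold]; j=4 S=102.8946 intr=0.0000 cont=0.1722 V=0.1722[hold]; j=5 S=132.0052 intr=0.0000 cont=0.0000 V=0.0000[hold]  S*(5)=48.7300
k=4: j=0 S=43.0227 intr=23.2573 cont=22.2551 V=23.2573[EX]; j=1 S=55.1945 intr=11.0855 cont=11.7170 V=11.7170[hold]; j=2 S=70.8100 intr=0.0000 cont=4.0652 V=4.0652[hold]; j=3 S=90.8434 intr=0.0000 cont=0.8673 V=0.8673[hold]; j=4 S=116.5445 intr=0.0000 cont=0.0797 V=0.0797[hold]  S*(4)=43.0227
k=3: j=0 S=48.7300 intr=17.5500 cont=16.8776 V=17.5500[EX]; j=1 S=62.5166 intr=3.7634 cont=7.5430 V=7.5430[hold]; j=2 S=80.2036 intr=0.0000 cont=2.3333 V=2.3333[hold]; j=3 S=102.8946 intr=0.0000 cont=0.4428 V=0.4428[hold]  S*(3)=48.7300
k=2: j=0 S=55.1945 intr=11.0855 cont=12.0575 V=12.0575[hold]; j=1 S=70.8100 intr=0.0000 cont=4.7077 V=4.7077[hold]; j=2 S=90.8434 intr=0.0000 cont=1.3105 V=1.3105[hold]  S*(2)=-
k=1: j=0 S=62.5166 intr=3.7634 cont=8.0360 V=8.0360[hold]; j=1 S=80.2036 intr=0.0000 cont=2.8620 V=2.8620[hold]  S*(1)=-
k=0: j=0 S=70.8100 intr=0.0000 cont=5.2119 V=5.2119[hold]  S*(0)=-

price = 5.2119
boundary = - - - 48.7300 43.0227 48.7300 43.0227 48.7300 55.1945
tree:
5.2119
8.0360 2.8620
12.0575 4.7077 1.3105
17.5500 7.5430 2.3333 0.4428
23.2573 11.7170 4.0652 0.8673 0.0797
28.2962 17.5500 6.8912 1.6805 0.1722 0.0000
32.7450 23.2573 11.2707 3.2127 0.3724 0.0000 0.0000
36.6726 28.2962 17.5500 6.0366 0.8051 0.0000 0.0000 0.0000
40.1403 32.7450 23.2573 11.0855 1.7407 0.0000 0.0000 0.0000 0.0000
43.2018 36.6726 28.2962 17.5500 3.7634 0.0000 0.0000 0.0000 0.0000 0.0000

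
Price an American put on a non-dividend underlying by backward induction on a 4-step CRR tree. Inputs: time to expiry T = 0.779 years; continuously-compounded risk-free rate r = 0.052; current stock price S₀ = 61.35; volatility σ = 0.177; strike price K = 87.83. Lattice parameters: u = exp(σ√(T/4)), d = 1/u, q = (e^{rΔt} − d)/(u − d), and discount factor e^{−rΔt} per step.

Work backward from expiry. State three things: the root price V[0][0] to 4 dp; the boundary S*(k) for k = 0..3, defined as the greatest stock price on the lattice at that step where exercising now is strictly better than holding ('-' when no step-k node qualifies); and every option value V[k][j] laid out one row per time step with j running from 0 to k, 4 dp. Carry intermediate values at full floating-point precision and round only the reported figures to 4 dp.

Δt=0.19475, u=1.08124, d=0.92486, q=0.54557, disc=e^(-rΔt)=0.98992
k=4 terminal: V=max(K-S,0) → 42.9429 35.3531 26.4800 16.1066 3.9792
k=3: j=0 S=48.5339 intr=39.2961 cont=38.4111 V=39.2961[EX]; j=1 S=56.7403 intr=31.0897 cont=30.2048 V=31.0897[EX]; j=2 S=66.3342 intr=21.4958 cont=20.6108 V=21.4958[EX]; j=3 S=77.5504 intr=10.2796 cont=9.3946 V=10.2796[EX]  S*(3)=77.5504
k=2: j=0 S=52.4769 intr=35.3531 cont=34.4681 V=35.3531[EX]; j=1 S=61.3500 intr=26.4800 cont=25.5950 V=26.4800[EX]; j=2 S=71.7234 intr=16.1066 cont=15.2216 V=16.1066[EX]  S*(2)=71.7234
k=1: j=0 S=56.7403 intr=31.0897 cont=30.2048 V=31.0897[EX]; j=1 S=66.3342 intr=21.4958 cont=20.6108 V=21.4958[EX]  S*(1)=66.3342
k=0: j=0 S=61.3500 intr=26.4800 cont=25.5950 V=26.4800[EX]  S*(0)=61.3500

price = 26.4800
boundary = 61.3500 66.3342 71.7234 77.5504
tree:
26.4800
31.0897 21.4958
35.3531 26.4800 16.1066
39.2961 31.0897 21.4958 10.2796
42.9429 35.3531 26.4800 16.1066 3.9792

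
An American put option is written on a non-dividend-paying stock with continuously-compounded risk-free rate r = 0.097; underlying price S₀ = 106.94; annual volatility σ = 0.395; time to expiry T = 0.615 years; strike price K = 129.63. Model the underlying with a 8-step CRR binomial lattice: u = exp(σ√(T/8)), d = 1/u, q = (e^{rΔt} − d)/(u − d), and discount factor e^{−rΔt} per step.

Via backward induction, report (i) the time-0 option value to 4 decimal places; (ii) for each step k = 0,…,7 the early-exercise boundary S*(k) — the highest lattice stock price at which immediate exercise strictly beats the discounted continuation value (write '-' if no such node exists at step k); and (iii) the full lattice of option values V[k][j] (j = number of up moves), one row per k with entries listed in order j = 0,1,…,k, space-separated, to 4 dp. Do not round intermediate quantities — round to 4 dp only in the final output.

price = 25.0640
boundary = - 95.8466 85.9040 95.8466 85.9040 95.8466 106.9400 95.8466
tree:
25.0640
33.7834 16.9471
43.7260 24.3813 9.9612
52.6373 33.7834 15.5897 4.6298
60.6241 43.7260 23.5033 8.1172 1.3036
67.7824 52.6373 33.7834 13.8443 2.6627 0.0000
74.1982 60.6241 43.7260 22.6900 5.4387 0.0000 0.0000
79.9484 67.7824 52.6373 33.7834 11.1087 0.0000 0.0000 0.0000
85.1021 74.1982 60.6241 43.7260 22.6900 0.0000 0.0000 0.0000 0.0000

Δt=0.07687  u=1.11574  d=0.89627  q=0.50675  discount=0.99257
step 8 (expiry): payoffs max(K−S,0) = 85.1021 74.1982 60.6241 43.7260 22.6900 0.0000 0.0000 0.0000 0.0000
step 7: (k=7,j=0): S=49.6816, (K−S)⁺=79.9484, hold=78.9854 ⇒ V=79.9484 exercise | (k=7,j=1): S=61.8476, (K−S)⁺=67.7824, hold=66.8194 ⇒ V=67.7824 exercise | (k=7,j=2): S=76.9927, (K−S)⁺=52.6373, hold=51.6742 ⇒ V=52.6373 exercise | (k=7,j=3): S=95.8466, (K−S)⁺=33.7834, hold=32.8204 ⇒ V=33.7834 exercise | (k=7,j=4): S=119.3174, (K−S)⁺=10.3126, hold=11.1087 ⇒ V=11.1087 continue | (k=7,j=5): S=148.5357, (K−S)⁺=0.0000, hold=0.0000 ⇒ V=0.0000 continue | (k=7,j=6): S=184.9089, (K−S)⁺=0.0000, hold=0.0000 ⇒ V=0.0000 continue | (k=7,j=7): S=230.1891, (K−S)⁺=0.0000, hold=0.0000 ⇒ V=0.0000 continue  boundary S*=95.8466
step 6: (k=6,j=0): S=55.4318, (K−S)⁺=74.1982, hold=73.2351 ⇒ V=74.1982 exercise | (k=6,j=1): S=69.0059, (K−S)⁺=60.6241, hold=59.6611 ⇒ V=60.6241 exercise | (k=6,j=2): S=85.9040, (K−S)⁺=43.7260, hold=42.7630 ⇒ V=43.7260 exercise | (k=6,j=3): S=106.9400, (K−S)⁺=22.6900, hold=22.1274 ⇒ V=22.6900 exercise | (k=6,j=4): S=133.1273, (K−S)⁺=0.0000, hold=5.4387 ⇒ V=5.4387 continue | (k=6,j=5): S=165.7274, (K−S)⁺=0.0000, hold=0.0000 ⇒ V=0.0000 continue | (k=6,j=6): S=206.3105, (K−S)⁺=0.0000, hold=0.0000 ⇒ V=0.0000 continue  boundary S*=106.9400
step 5: (k=5,j=0): S=61.8476, (K−S)⁺=67.7824, hold=66.8194 ⇒ V=67.7824 exercise | (k=5,j=1): S=76.9927, (K−S)⁺=52.6373, hold=51.6742 ⇒ V=52.6373 exercise | (k=5,j=2): S=95.8466, (K−S)⁺=33.7834, hold=32.8204 ⇒ V=33.7834 exercise | (k=5,j=3): S=119.3174, (K−S)⁺=10.3126, hold=13.8443 ⇒ V=13.8443 continue | (k=5,j=4): S=148.5357, (K−S)⁺=0.0000, hold=2.6627 ⇒ V=2.6627 continue | (k=5,j=5): S=184.9089, (K−S)⁺=0.0000, hold=0.0000 ⇒ V=0.0000 continue  boundary S*=95.8466
step 4: (k=4,j=0): S=69.0059, (K−S)⁺=60.6241, hold=59.6611 ⇒ V=60.6241 exercise | (k=4,j=1): S=85.9040, (K−S)⁺=43.7260, hold=42.7630 ⇒ V=43.7260 exercise | (k=4,j=2): S=106.9400, (K−S)⁺=22.6900, hold=23.5033 ⇒ V=23.5033 continue | (k=4,j=3): S=133.1273, (K−S)⁺=0.0000, hold=8.1172 ⇒ V=8.1172 continue | (k=4,j=4): S=165.7274, (K−S)⁺=0.0000, hold=1.3036 ⇒ V=1.3036 continue  boundary S*=85.9040
step 3: (k=3,j=0): S=76.9927, (K−S)⁺=52.6373, hold=51.6742 ⇒ V=52.6373 exercise | (k=3,j=1): S=95.8466, (K−S)⁺=33.7834, hold=33.2295 ⇒ V=33.7834 exercise | (k=3,j=2): S=119.3174, (K−S)⁺=10.3126, hold=15.5897 ⇒ V=15.5897 continue | (k=3,j=3): S=148.5357, (K−S)⁺=0.0000, hold=4.6298 ⇒ V=4.6298 continue  boundary S*=95.8466
step 2: (k=2,j=0): S=85.9040, (K−S)⁺=43.7260, hold=42.7630 ⇒ V=43.7260 exercise | (k=2,j=1): S=106.9400, (K−S)⁺=22.6900, hold=24.3813 ⇒ V=24.3813 continue | (k=2,j=2): S=133.1273, (K−S)⁺=0.0000, hold=9.9612 ⇒ V=9.9612 continue  boundary S*=85.9040
step 1: (k=1,j=0): S=95.8466, (K−S)⁺=33.7834, hold=33.6711 ⇒ V=33.7834 exercise | (k=1,j=1): S=119.3174, (K−S)⁺=10.3126, hold=16.9471 ⇒ V=16.9471 continue  boundary S*=95.8466
step 0: (k=0,j=0): S=106.9400, (K−S)⁺=22.6900, hold=25.0640 ⇒ V=25.0640 continue  boundary S*=-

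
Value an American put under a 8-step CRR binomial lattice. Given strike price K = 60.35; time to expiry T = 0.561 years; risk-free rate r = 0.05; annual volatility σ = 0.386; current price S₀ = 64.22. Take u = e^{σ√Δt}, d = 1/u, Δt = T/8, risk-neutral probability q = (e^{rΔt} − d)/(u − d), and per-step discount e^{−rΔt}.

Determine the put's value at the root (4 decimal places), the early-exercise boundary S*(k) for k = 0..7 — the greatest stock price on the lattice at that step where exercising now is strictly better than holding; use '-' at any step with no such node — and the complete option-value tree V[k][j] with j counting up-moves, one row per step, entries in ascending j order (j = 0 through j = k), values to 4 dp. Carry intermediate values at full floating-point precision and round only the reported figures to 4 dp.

params: Δt=0.07013 u=1.10762 d=0.90283 q=0.49162 e^(-rΔt)=0.99650
t_8 payoffs: 32.0014 25.5711 17.6821 8.0037 0.0000 0.0000 0.0000 0.0000 0.0000
t_7: node(7,0) S=31.3996 payoff=28.9504 vs cont=28.7392 → 28.9504 [stop]  node(7,1) S=38.5220 payoff=21.8280 vs cont=21.6168 → 21.8280 [stop]  node(7,2) S=47.2600 payoff=13.0900 vs cont=12.8788 → 13.0900 [stop]  node(7,3) S=57.9800 payoff=2.3700 vs cont=4.0547 → 4.0547 [wait]  node(7,4) S=71.1316 payoff=0.0000 vs cont=0.0000 → 0.0000 [wait]  node(7,5) S=87.2665 payoff=0.0000 vs cont=0.0000 → 0.0000 [wait]  node(7,6) S=107.0612 payoff=0.0000 vs cont=0.0000 → 0.0000 [wait]  node(7,7) S=131.3460 payoff=0.0000 vs cont=0.0000 → 0.0000 [wait]  ⇒ S*(7)=47.2600
t_6: node(6,0) S=34.7789 payoff=25.5711 vs cont=25.3598 → 25.5711 [stop]  node(6,1) S=42.6679 payoff=17.6821 vs cont=17.4709 → 17.6821 [stop]  node(6,2) S=52.3463 payoff=8.0037 vs cont=8.6178 → 8.6178 [wait]  node(6,3) S=64.2200 payoff=0.0000 vs cont=2.0541 → 2.0541 [wait]  node(6,4) S=78.7871 payoff=0.0000 vs cont=0.0000 → 0.0000 [wait]  node(6,5) S=96.6584 payoff=0.0000 vs cont=0.0000 → 0.0000 [wait]  node(6,6) S=118.5835 payoff=0.0000 vs cont=0.0000 → 0.0000 [wait]  ⇒ S*(6)=42.6679
t_5: node(5,0) S=38.5220 payoff=21.8280 vs cont=21.6168 → 21.8280 [stop]  node(5,1) S=47.2600 payoff=13.0900 vs cont=13.1797 → 13.1797 [wait]  node(5,2) S=57.9800 payoff=2.3700 vs cont=5.3721 → 5.3721 [wait]  node(5,3) S=71.1316 payoff=0.0000 vs cont=1.0406 → 1.0406 [wait]  node(5,4) S=87.2665 payoff=0.0000 vs cont=0.0000 → 0.0000 [wait]  node(5,5) S=107.0612 payoff=0.0000 vs cont=0.0000 → 0.0000 [wait]  ⇒ S*(5)=38.5220
t_4: node(4,0) S=42.6679 payoff=17.6821 vs cont=17.5148 → 17.6821 [stop]  node(4,1) S=52.3463 payoff=8.0037 vs cont=9.3086 → 9.3086 [wait]  node(4,2) S=64.2200 payoff=0.0000 vs cont=3.2313 → 3.2313 [wait]  node(4,3) S=78.7871 payoff=0.0000 vs cont=0.5272 → 0.5272 [wait]  node(4,4) S=96.6584 payoff=0.0000 vs cont=0.0000 → 0.0000 [wait]  ⇒ S*(4)=42.6679
t_3: node(3,0) S=47.2600 payoff=13.0900 vs cont=13.5181 → 13.5181 [wait]  node(3,1) S=57.9800 payoff=2.3700 vs cont=6.2988 → 6.2988 [wait]  node(3,2) S=71.1316 payoff=0.0000 vs cont=1.8953 → 1.8953 [wait]  node(3,3) S=87.2665 payoff=0.0000 vs cont=0.2671 → 0.2671 [wait]  ⇒ S*(3)=-
t_2: node(2,0) S=52.3463 payoff=8.0037 vs cont=9.9340 → 9.9340 [wait]  node(2,1) S=64.2200 payoff=0.0000 vs cont=4.1195 → 4.1195 [wait]  node(2,2) S=78.7871 payoff=0.0000 vs cont=1.0910 → 1.0910 [wait]  ⇒ S*(2)=-
t_1: node(1,0) S=57.9800 payoff=2.3700 vs cont=7.0507 → 7.0507 [wait]  node(1,1) S=71.1316 payoff=0.0000 vs cont=2.6214 → 2.6214 [wait]  ⇒ S*(1)=-
t_0: node(0,0) S=64.2200 payoff=0.0000 vs cont=4.8561 → 4.8561 [wait]  ⇒ S*(0)=-

price = 4.8561
boundary = - - - - 42.6679 38.5220 42.6679 47.2600
tree:
4.8561
7.0507 2.6214
9.9340 4.1195 1.0910
13.5181 6.2988 1.8953 0.2671
17.6821 9.3086 3.2313 0.5272 0.0000
21.8280 13.1797 5.3721 1.0406 0.0000 0.0000
25.5711 17.6821 8.6178 2.0541 0.0000 0.0000 0.0000
28.9504 21.8280 13.0900 4.0547 0.0000 0.0000 0.0000 0.0000
32.0014 25.5711 17.6821 8.0037 0.0000 0.0000 0.0000 0.0000 0.0000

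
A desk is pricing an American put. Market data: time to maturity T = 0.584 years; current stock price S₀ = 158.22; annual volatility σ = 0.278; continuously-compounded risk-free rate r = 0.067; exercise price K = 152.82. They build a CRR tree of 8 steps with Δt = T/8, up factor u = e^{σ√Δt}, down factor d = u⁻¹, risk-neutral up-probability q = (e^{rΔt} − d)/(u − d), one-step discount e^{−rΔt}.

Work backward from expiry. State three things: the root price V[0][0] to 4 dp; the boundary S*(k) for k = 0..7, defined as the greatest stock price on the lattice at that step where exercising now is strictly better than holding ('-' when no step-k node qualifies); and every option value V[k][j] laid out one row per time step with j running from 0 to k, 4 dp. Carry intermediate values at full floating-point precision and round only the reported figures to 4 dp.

Δt=0.07300, u=1.07800, d=0.92764, q=0.51384, disc=e^(-rΔt)=0.99512
k=8 terminal: V=max(K-S,0) → 66.0644 52.0019 35.6600 16.6691 0.0000 0.0000 0.0000 0.0000 0.0000
k=7: j=0 S=93.5229 intr=59.2971 cont=58.5515 V=59.2971[EX]; j=1 S=108.6823 intr=44.1377 cont=43.3921 V=44.1377[EX]; j=2 S=126.2990 intr=26.5210 cont=25.7754 V=26.5210[EX]; j=3 S=146.7712 intr=6.0488 cont=8.0644 V=8.0644[hold]; j=4 S=170.5618 intr=0.0000 cont=0.0000 V=0.0000[hold]; j=5 S=198.2088 intr=0.0000 cont=0.0000 V=0.0000[hold]; j=6 S=230.3371 intr=0.0000 cont=0.0000 V=0.0000[hold]; j=7 S=267.6732 intr=0.0000 cont=0.0000 V=0.0000[hold]  S*(7)=126.2990
k=6: j=0 S=100.8181 intr=52.0019 cont=51.2563 V=52.0019[EX]; j=1 S=117.1600 intr=35.6600 cont=34.9144 V=35.6600[EX]; j=2 S=136.1509 intr=16.6691 cont=16.9541 V=16.9541[hold]; j=3 S=158.2200 intr=0.0000 cont=3.9015 V=3.9015[hold]; j=4 S=183.8664 intr=0.0000 cont=0.0000 V=0.0000[hold]; j=5 S=213.6699 intr=0.0000 cont=0.0000 V=0.0000[hold]; j=6 S=248.3044 intr=0.0000 cont=0.0000 V=0.0000[hold]  S*(6)=117.1600
k=5: j=0 S=108.6823 intr=44.1377 cont=43.3921 V=44.1377[EX]; j=1 S=126.2990 intr=26.5210 cont=25.9211 V=26.5210[EX]; j=2 S=146.7712 intr=6.0488 cont=10.1972 V=10.1972[hold]; j=3 S=170.5618 intr=0.0000 cont=1.8875 V=1.8875[hold]; j=4 S=198.2088 intr=0.0000 cont=0.0000 V=0.0000[hold]; j=5 S=230.3371 intr=0.0000 cont=0.0000 V=0.0000[hold]  S*(5)=126.2990
k=4: j=0 S=117.1600 intr=35.6600 cont=34.9144 V=35.6600[EX]; j=1 S=136.1509 intr=16.6691 cont=18.0447 V=18.0447[hold]; j=2 S=158.2200 intr=0.0000 cont=5.8984 V=5.8984[hold]; j=3 S=183.8664 intr=0.0000 cont=0.9131 V=0.9131[hold]; j=4 S=213.6699 intr=0.0000 cont=0.0000 V=0.0000[hold]  S*(4)=117.1600
k=3: j=0 S=126.2990 intr=26.5210 cont=26.4788 V=26.5210[EX]; j=1 S=146.7712 intr=6.0488 cont=11.7459 V=11.7459[hold]; j=2 S=170.5618 intr=0.0000 cont=3.3205 V=3.3205[hold]; j=3 S=198.2088 intr=0.0000 cont=0.4418 V=0.4418[hold]  S*(3)=126.2990
k=2: j=0 S=136.1509 intr=16.6691 cont=18.8366 V=18.8366[hold]; j=1 S=158.2200 intr=0.0000 cont=7.3804 V=7.3804[hold]; j=2 S=183.8664 intr=0.0000 cont=1.8323 V=1.8323[hold]  S*(2)=-
k=1: j=0 S=146.7712 intr=6.0488 cont=12.8868 V=12.8868[hold]; j=1 S=170.5618 intr=0.0000 cont=4.5075 V=4.5075[hold]  S*(1)=-
k=0: j=0 S=158.2200 intr=0.0000 cont=8.5393 V=8.5393[hold]  S*(0)=-

price = 8.5393
boundary = - - - 126.2990 117.1600 126.2990 117.1600 126.2990
tree:
8.5393
12.8868 4.5075
18.8366 7.3804 1.8323
26.5210 11.7459 3.3205 0.4418
35.6600 18.0447 5.8984 0.9131 0.0000
44.1377 26.5210 10.1972 1.8875 0.0000 0.0000
52.0019 35.6600 16.9541 3.9015 0.0000 0.0000 0.0000
59.2971 44.1377 26.5210 8.0644 0.0000 0.0000 0.0000 0.0000
66.0644 52.0019 35.6600 16.6691 0.0000 0.0000 0.0000 0.0000 0.0000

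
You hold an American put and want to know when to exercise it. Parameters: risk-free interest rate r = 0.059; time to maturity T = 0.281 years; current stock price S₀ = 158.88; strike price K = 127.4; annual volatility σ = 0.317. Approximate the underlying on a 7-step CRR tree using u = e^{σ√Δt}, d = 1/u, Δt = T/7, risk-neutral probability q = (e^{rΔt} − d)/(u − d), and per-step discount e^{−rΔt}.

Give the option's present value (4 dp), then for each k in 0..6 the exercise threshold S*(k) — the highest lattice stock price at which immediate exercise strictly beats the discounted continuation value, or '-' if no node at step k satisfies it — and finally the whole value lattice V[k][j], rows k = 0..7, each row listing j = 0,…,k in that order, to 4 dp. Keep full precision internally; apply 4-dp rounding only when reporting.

params: Δt=0.04014 u=1.06557 d=0.93846 q=0.50278 e^(-rΔt)=0.99763
t_7 payoffs: 25.5443 11.7482 0.0000 0.0000 0.0000 0.0000 0.0000 0.0000
t_6: node(6,0) S=108.5348 payoff=18.8652 vs cont=18.5639 → 18.8652 [stop]  node(6,1) S=123.2354 payoff=4.1646 vs cont=5.8276 → 5.8276 [wait]  node(6,2) S=139.9273 payoff=0.0000 vs cont=0.0000 → 0.0000 [wait]  node(6,3) S=158.8800 payoff=0.0000 vs cont=0.0000 → 0.0000 [wait]  node(6,4) S=180.3998 payoff=0.0000 vs cont=0.0000 → 0.0000 [wait]  node(6,5) S=204.8344 payoff=0.0000 vs cont=0.0000 → 0.0000 [wait]  node(6,6) S=232.5785 payoff=0.0000 vs cont=0.0000 → 0.0000 [wait]  ⇒ S*(6)=108.5348
t_5: node(5,0) S=115.6518 payoff=11.7482 vs cont=12.2810 → 12.2810 [wait]  node(5,1) S=131.3164 payoff=0.0000 vs cont=2.8907 → 2.8907 [wait]  node(5,2) S=149.1028 payoff=0.0000 vs cont=0.0000 → 0.0000 [wait]  node(5,3) S=169.2983 payoff=0.0000 vs cont=0.0000 → 0.0000 [wait]  node(5,4) S=192.2292 payoff=0.0000 vs cont=0.0000 → 0.0000 [wait]  node(5,5) S=218.2661 payoff=0.0000 vs cont=0.0000 → 0.0000 [wait]  ⇒ S*(5)=-
t_4: node(4,0) S=123.2354 payoff=4.1646 vs cont=7.5419 → 7.5419 [wait]  node(4,1) S=139.9273 payoff=0.0000 vs cont=1.4339 → 1.4339 [wait]  node(4,2) S=158.8800 payoff=0.0000 vs cont=0.0000 → 0.0000 [wait]  node(4,3) S=180.3998 payoff=0.0000 vs cont=0.0000 → 0.0000 [wait]  node(4,4) S=204.8344 payoff=0.0000 vs cont=0.0000 → 0.0000 [wait]  ⇒ S*(4)=-
t_3: node(3,0) S=131.3164 payoff=0.0000 vs cont=4.4603 → 4.4603 [wait]  node(3,1) S=149.1028 payoff=0.0000 vs cont=0.7113 → 0.7113 [wait]  node(3,2) S=169.2983 payoff=0.0000 vs cont=0.0000 → 0.0000 [wait]  node(3,3) S=192.2292 payoff=0.0000 vs cont=0.0000 → 0.0000 [wait]  ⇒ S*(3)=-
t_2: node(2,0) S=139.9273 payoff=0.0000 vs cont=2.5693 → 2.5693 [wait]  node(2,1) S=158.8800 payoff=0.0000 vs cont=0.3528 → 0.3528 [wait]  node(2,2) S=180.3998 payoff=0.0000 vs cont=0.0000 → 0.0000 [wait]  ⇒ S*(2)=-
t_1: node(1,0) S=149.1028 payoff=0.0000 vs cont=1.4515 → 1.4515 [wait]  node(1,1) S=169.2983 payoff=0.0000 vs cont=0.1750 → 0.1750 [wait]  ⇒ S*(1)=-
t_0: node(0,0) S=158.8800 payoff=0.0000 vs cont=0.8078 → 0.8078 [wait]  ⇒ S*(0)=-

price = 0.8078
boundary = - - - - - - 108.5348
tree:
0.8078
1.4515 0.1750
2.5693 0.3528 0.0000
4.4603 0.7113 0.0000 0.0000
7.5419 1.4339 0.0000 0.0000 0.0000
12.2810 2.8907 0.0000 0.0000 0.0000 0.0000
18.8652 5.8276 0.0000 0.0000 0.0000 0.0000 0.0000
25.5443 11.7482 0.0000 0.0000 0.0000 0.0000 0.0000 0.0000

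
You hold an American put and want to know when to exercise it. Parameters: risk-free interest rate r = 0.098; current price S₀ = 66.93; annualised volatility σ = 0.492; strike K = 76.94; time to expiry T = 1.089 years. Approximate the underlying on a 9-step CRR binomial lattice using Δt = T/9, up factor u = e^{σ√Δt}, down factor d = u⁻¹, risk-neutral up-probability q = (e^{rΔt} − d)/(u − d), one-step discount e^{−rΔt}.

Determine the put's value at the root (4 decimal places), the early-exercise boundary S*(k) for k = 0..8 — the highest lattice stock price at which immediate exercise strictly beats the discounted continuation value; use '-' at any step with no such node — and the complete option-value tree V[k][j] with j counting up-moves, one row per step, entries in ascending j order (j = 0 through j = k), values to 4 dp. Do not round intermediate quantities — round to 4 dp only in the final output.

price = 16.3611
boundary = - - 47.5301 40.0537 47.5301 40.0537 47.5301 56.4020 47.5301
tree:
16.3611
22.2761 10.6505
29.4099 15.4504 5.9527
36.8863 21.7108 9.3609 2.5779
43.1867 29.4099 14.2875 4.5010 0.6548
48.4961 36.8863 21.0006 7.7026 1.3044 0.0000
52.9703 43.1867 29.4099 12.8269 2.5984 0.0000 0.0000
56.7407 48.4961 36.8863 20.5380 5.1759 0.0000 0.0000 0.0000
59.9180 52.9703 43.1867 29.4099 10.3103 0.0000 0.0000 0.0000 0.0000
62.5955 56.7407 48.4961 36.8863 20.5380 0.0000 0.0000 0.0000 0.0000 0.0000

params: Δt=0.12100 u=1.18666 d=0.84270 q=0.49200 e^(-rΔt)=0.98821
t_9 payoffs: 62.5955 56.7407 48.4961 36.8863 20.5380 0.0000 0.0000 0.0000 0.0000 0.0000
t_8: node(8,0) S=17.0220 payoff=59.9180 vs cont=59.0110 → 59.9180 [stop]  node(8,1) S=23.9697 payoff=52.9703 vs cont=52.0633 → 52.9703 [stop]  node(8,2) S=33.7533 payoff=43.1867 vs cont=42.2798 → 43.1867 [stop]  node(8,3) S=47.5301 payoff=29.4099 vs cont=28.5030 → 29.4099 [stop]  node(8,4) S=66.9300 payoff=10.0100 vs cont=10.3103 → 10.3103 [wait]  node(8,5) S=94.2482 payoff=0.0000 vs cont=0.0000 → 0.0000 [wait]  node(8,6) S=132.7168 payoff=0.0000 vs cont=0.0000 → 0.0000 [wait]  node(8,7) S=186.8866 payoff=0.0000 vs cont=0.0000 → 0.0000 [wait]  node(8,8) S=263.1665 payoff=0.0000 vs cont=0.0000 → 0.0000 [wait]  ⇒ S*(8)=47.5301
t_7: node(7,0) S=20.1993 payoff=56.7407 vs cont=55.8337 → 56.7407 [stop]  node(7,1) S=28.4439 payoff=48.4961 vs cont=47.5891 → 48.4961 [stop]  node(7,2) S=40.0537 payoff=36.8863 vs cont=35.9794 → 36.8863 [stop]  node(7,3) S=56.4020 payoff=20.5380 vs cont=19.7770 → 20.5380 [stop]  node(7,4) S=79.4231 payoff=0.0000 vs cont=5.1759 → 5.1759 [wait]  node(7,5) S=111.8406 payoff=0.0000 vs cont=0.0000 → 0.0000 [wait]  node(7,6) S=157.4896 payoff=0.0000 vs cont=0.0000 → 0.0000 [wait]  node(7,7) S=221.7708 payoff=0.0000 vs cont=0.0000 → 0.0000 [wait]  ⇒ S*(7)=56.4020
t_6: node(6,0) S=23.9697 payoff=52.9703 vs cont=52.0633 → 52.9703 [stop]  node(6,1) S=33.7533 payoff=43.1867 vs cont=42.2798 → 43.1867 [stop]  node(6,2) S=47.5301 payoff=29.4099 vs cont=28.5030 → 29.4099 [stop]  node(6,3) S=66.9300 payoff=10.0100 vs cont=12.8269 → 12.8269 [wait]  node(6,4) S=94.2482 payoff=0.0000 vs cont=2.5984 → 2.5984 [wait]  node(6,5) S=132.7168 payoff=0.0000 vs cont=0.0000 → 0.0000 [wait]  node(6,6) S=186.8866 payoff=0.0000 vs cont=0.0000 → 0.0000 [wait]  ⇒ S*(6)=47.5301
t_5: node(5,0) S=28.4439 payoff=48.4961 vs cont=47.5891 → 48.4961 [stop]  node(5,1) S=40.0537 payoff=36.8863 vs cont=35.9794 → 36.8863 [stop]  node(5,2) S=56.4020 payoff=20.5380 vs cont=21.0006 → 21.0006 [wait]  node(5,3) S=79.4231 payoff=0.0000 vs cont=7.7026 → 7.7026 [wait]  node(5,4) S=111.8406 payoff=0.0000 vs cont=1.3044 → 1.3044 [wait]  node(5,5) S=157.4896 payoff=0.0000 vs cont=0.0000 → 0.0000 [wait]  ⇒ S*(5)=40.0537
t_4: node(4,0) S=33.7533 payoff=43.1867 vs cont=42.2798 → 43.1867 [stop]  node(4,1) S=47.5301 payoff=29.4099 vs cont=28.7279 → 29.4099 [stop]  node(4,2) S=66.9300 payoff=10.0100 vs cont=14.2875 → 14.2875 [wait]  node(4,3) S=94.2482 payoff=0.0000 vs cont=4.5010 → 4.5010 [wait]  node(4,4) S=132.7168 payoff=0.0000 vs cont=0.6548 → 0.6548 [wait]  ⇒ S*(4)=47.5301
t_3: node(3,0) S=40.0537 payoff=36.8863 vs cont=35.9794 → 36.8863 [stop]  node(3,1) S=56.4020 payoff=20.5380 vs cont=21.7108 → 21.7108 [wait]  node(3,2) S=79.4231 payoff=0.0000 vs cont=9.3609 → 9.3609 [wait]  node(3,3) S=111.8406 payoff=0.0000 vs cont=2.5779 → 2.5779 [wait]  ⇒ S*(3)=40.0537
t_2: node(2,0) S=47.5301 payoff=29.4099 vs cont=29.0732 → 29.4099 [stop]  node(2,1) S=66.9300 payoff=10.0100 vs cont=15.4504 → 15.4504 [wait]  node(2,2) S=94.2482 payoff=0.0000 vs cont=5.9527 → 5.9527 [wait]  ⇒ S*(2)=47.5301
t_1: node(1,0) S=56.4020 payoff=20.5380 vs cont=22.2761 → 22.2761 [wait]  node(1,1) S=79.4231 payoff=0.0000 vs cont=10.6505 → 10.6505 [wait]  ⇒ S*(1)=-
t_0: node(0,0) S=66.9300 payoff=10.0100 vs cont=16.3611 → 16.3611 [wait]  ⇒ S*(0)=-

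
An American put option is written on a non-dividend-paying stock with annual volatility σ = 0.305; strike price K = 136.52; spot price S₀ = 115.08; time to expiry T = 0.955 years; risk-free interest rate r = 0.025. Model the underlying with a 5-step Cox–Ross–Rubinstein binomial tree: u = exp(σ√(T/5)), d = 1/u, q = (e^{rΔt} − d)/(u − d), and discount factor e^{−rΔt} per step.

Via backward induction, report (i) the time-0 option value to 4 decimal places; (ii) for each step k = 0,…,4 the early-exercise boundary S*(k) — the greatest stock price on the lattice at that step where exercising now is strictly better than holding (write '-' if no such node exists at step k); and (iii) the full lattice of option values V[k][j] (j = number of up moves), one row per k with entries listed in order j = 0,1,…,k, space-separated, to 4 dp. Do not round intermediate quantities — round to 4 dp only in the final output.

params: Δt=0.19100 u=1.14259 d=0.87521 q=0.48463 e^(-rΔt)=0.99524
t_5 payoffs: 77.4249 59.3709 35.8013 5.0310 0.0000 0.0000
t_4: node(4,0) S=67.5214 payoff=68.9986 vs cont=68.3483 → 68.9986 [stop]  node(4,1) S=88.1496 payoff=48.3704 vs cont=47.7200 → 48.3704 [stop]  node(4,2) S=115.0800 payoff=21.4400 vs cont=20.7897 → 21.4400 [stop]  node(4,3) S=150.2378 payoff=0.0000 vs cont=2.5805 → 2.5805 [wait]  node(4,4) S=196.1365 payoff=0.0000 vs cont=0.0000 → 0.0000 [wait]  ⇒ S*(4)=115.0800
t_3: node(3,0) S=77.1491 payoff=59.3709 vs cont=58.7206 → 59.3709 [stop]  node(3,1) S=100.7187 payoff=35.8013 vs cont=35.1509 → 35.8013 [stop]  node(3,2) S=131.4890 payoff=5.0310 vs cont=12.2416 → 12.2416 [wait]  node(3,3) S=171.6599 payoff=0.0000 vs cont=1.3236 → 1.3236 [wait]  ⇒ S*(3)=100.7187
t_2: node(2,0) S=88.1496 payoff=48.3704 vs cont=47.7200 → 48.3704 [stop]  node(2,1) S=115.0800 payoff=21.4400 vs cont=24.2675 → 24.2675 [wait]  node(2,2) S=150.2378 payoff=0.0000 vs cont=6.9173 → 6.9173 [wait]  ⇒ S*(2)=88.1496
t_1: node(1,0) S=100.7187 payoff=35.8013 vs cont=36.5147 → 36.5147 [wait]  node(1,1) S=131.4890 payoff=5.0310 vs cont=15.7836 → 15.7836 [wait]  ⇒ S*(1)=-
t_0: node(0,0) S=115.0800 payoff=21.4400 vs cont=26.3418 → 26.3418 [wait]  ⇒ S*(0)=-

price = 26.3418
boundary = - - 88.1496 100.7187 115.0800
tree:
26.3418
36.5147 15.7836
48.3704 24.2675 6.9173
59.3709 35.8013 12.2416 1.3236
68.9986 48.3704 21.4400 2.5805 0.0000
77.4249 59.3709 35.8013 5.0310 0.0000 0.0000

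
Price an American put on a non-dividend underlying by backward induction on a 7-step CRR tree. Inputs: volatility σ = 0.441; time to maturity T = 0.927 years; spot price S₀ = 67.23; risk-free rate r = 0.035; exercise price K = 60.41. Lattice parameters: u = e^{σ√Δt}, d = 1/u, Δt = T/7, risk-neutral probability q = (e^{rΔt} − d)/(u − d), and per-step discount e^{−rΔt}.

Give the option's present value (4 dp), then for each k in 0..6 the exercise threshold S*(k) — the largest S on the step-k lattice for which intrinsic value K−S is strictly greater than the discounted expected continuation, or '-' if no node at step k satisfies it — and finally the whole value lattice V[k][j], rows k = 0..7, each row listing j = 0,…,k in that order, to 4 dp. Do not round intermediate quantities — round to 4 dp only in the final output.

Δt=0.13243  u=1.17408  d=0.85173  q=0.47438  discount=0.99538
step 7 (expiry): payoffs max(K−S,0) = 38.5483 30.2745 18.8694 3.1480 0.0000 0.0000 0.0000 0.0000
step 6: (k=6,j=0): S=25.6674, (K−S)⁺=34.7426, hold=34.4633 ⇒ V=34.7426 exercise | (k=6,j=1): S=35.3814, (K−S)⁺=25.0286, hold=24.7492 ⇒ V=25.0286 exercise | (k=6,j=2): S=48.7718, (K−S)⁺=11.6382, hold=11.3588 ⇒ V=11.6382 exercise | (k=6,j=3): S=67.2300, (K−S)⁺=0.0000, hold=1.6470 ⇒ V=1.6470 continue | (k=6,j=4): S=92.6738, (K−S)⁺=0.0000, hold=0.0000 ⇒ V=0.0000 continue | (k=6,j=5): S=127.7471, (K−S)⁺=0.0000, hold=0.0000 ⇒ V=0.0000 continue | (k=6,j=6): S=176.0941, (K−S)⁺=0.0000, hold=0.0000 ⇒ V=0.0000 continue  boundary S*=48.7718
step 5: (k=5,j=0): S=30.1355, (K−S)⁺=30.2745, hold=29.9951 ⇒ V=30.2745 exercise | (k=5,j=1): S=41.5406, (K−S)⁺=18.8694, hold=18.5901 ⇒ V=18.8694 exercise | (k=5,j=2): S=57.2620, (K−S)⁺=3.1480, hold=6.8667 ⇒ V=6.8667 continue | (k=5,j=3): S=78.9333, (K−S)⁺=0.0000, hold=0.8617 ⇒ V=0.8617 continue | (k=5,j=4): S=108.8063, (K−S)⁺=0.0000, hold=0.0000 ⇒ V=0.0000 continue | (k=5,j=5): S=149.9850, (K−S)⁺=0.0000, hold=0.0000 ⇒ V=0.0000 continue  boundary S*=41.5406
step 4: (k=4,j=0): S=35.3814, (K−S)⁺=25.0286, hold=24.7492 ⇒ V=25.0286 exercise | (k=4,j=1): S=48.7718, (K−S)⁺=11.6382, hold=13.1147 ⇒ V=13.1147 continue | (k=4,j=2): S=67.2300, (K−S)⁺=0.0000, hold=3.9995 ⇒ V=3.9995 continue | (k=4,j=3): S=92.6738, (K−S)⁺=0.0000, hold=0.4508 ⇒ V=0.4508 continue | (k=4,j=4): S=127.7471, (K−S)⁺=0.0000, hold=0.0000 ⇒ V=0.0000 continue  boundary S*=35.3814
step 3: (k=3,j=0): S=41.5406, (K−S)⁺=18.8694, hold=19.2873 ⇒ V=19.2873 continue | (k=3,j=1): S=57.2620, (K−S)⁺=3.1480, hold=8.7500 ⇒ V=8.7500 continue | (k=3,j=2): S=78.9333, (K−S)⁺=0.0000, hold=2.3054 ⇒ V=2.3054 continue | (k=3,j=3): S=108.8063, (K−S)⁺=0.0000, hold=0.2359 ⇒ V=0.2359 continue  boundary S*=-
step 2: (k=2,j=0): S=48.7718, (K−S)⁺=11.6382, hold=14.2226 ⇒ V=14.2226 continue | (k=2,j=1): S=67.2300, (K−S)⁺=0.0000, hold=5.6665 ⇒ V=5.6665 continue | (k=2,j=2): S=92.6738, (K−S)⁺=0.0000, hold=1.3175 ⇒ V=1.3175 continue  boundary S*=-
step 1: (k=1,j=0): S=57.2620, (K−S)⁺=3.1480, hold=10.1167 ⇒ V=10.1167 continue | (k=1,j=1): S=78.9333, (K−S)⁺=0.0000, hold=3.5868 ⇒ V=3.5868 continue  boundary S*=-
step 0: (k=0,j=0): S=67.2300, (K−S)⁺=0.0000, hold=6.9866 ⇒ V=6.9866 continue  boundary S*=-

price = 6.9866
boundary = - - - - 35.3814 41.5406 48.7718
tree:
6.9866
10.1167 3.5868
14.2226 5.6665 1.3175
19.2873 8.7500 2.3054 0.2359
25.0286 13.1147 3.9995 0.4508 0.0000
30.2745 18.8694 6.8667 0.8617 0.0000 0.0000
34.7426 25.0286 11.6382 1.6470 0.0000 0.0000 0.0000
38.5483 30.2745 18.8694 3.1480 0.0000 0.0000 0.0000 0.0000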